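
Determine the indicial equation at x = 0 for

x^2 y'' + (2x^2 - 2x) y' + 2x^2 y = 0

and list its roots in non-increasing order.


Divide by x^2 to reach normal form y'' + P_1(x) y' + P_2(x) y = 0 with P_1(x) = 2 - 2/x and P_2(x) = 2.
x = 0 is a singular point because the y'-coefficient 2 - 2/x has a pole at x = 0.
It is a regular singular point because x P_1(x) = p(x) = 2x - 2 and x^2 P_2(x) = q(x) = 2x^2 are polynomials, hence analytic at x = 0.
p(0) = -2,  q(0) = 0.
Indicial equation: r(r-1) + p(0) r + q(0) = 0, i.e. r^2 + (p(0) - 1) r + q(0) = 0, i.e. r^2 - 3 r = 0.
Discriminant: (-3)^2 - 4(0) = 9, so r = (3 ± 3)/2.
Solving: r_1 = 3, r_2 = 0.

indicial: r^2 - 3 r = 0; roots r_1 = 3, r_2 = 0


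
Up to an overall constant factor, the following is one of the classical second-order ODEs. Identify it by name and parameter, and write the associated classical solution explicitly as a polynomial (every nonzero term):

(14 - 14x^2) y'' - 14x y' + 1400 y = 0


All three coefficients share the factor 14; dividing through by 14 gives  (1 - x^2) y'' - x y' + 100 y = 0.
This matches the Chebyshev equation (1 - x^2) y'' - x y' + n^2 y = 0 (note the -x y' term, not -2x y') with n^2 = 100, so n = 10; the polynomial solution is T_10(x).
With y = sum_k a_k x^k, matching x^k gives (k+2)(k+1) a_{k+2} = (k^2 - n^2) a_k = (k - 10)(k + 10) a_k. The right side vanishes at k = 10, so the series with the parity of 10 terminates at degree 10.
Standard normalization: leading coefficient of T_n is 2^(n-1), so a_10 = 2^9 = 512. Work downward with a_k = (k+1)(k+2) a_{k+2} / ((k - 10)(k + 10)):
  a_8 = (9)(10)(512) / ((8 - 10)(8 + 10)) = 46080/(-36) = -1280
  a_6 = (7)(8)(-1280) / ((6 - 10)(6 + 10)) = -71680/(-64) = 1120
  a_4 = (5)(6)(1120) / ((4 - 10)(4 + 10)) = 33600/(-84) = -400
  a_2 = (3)(4)(-400) / ((2 - 10)(2 + 10)) = -4800/(-96) = 50
  a_0 = (1)(2)(50) / ((0 - 10)(0 + 10)) = 100/(-100) = -1
Hence T_10(x) = 512 x^10 - 1280 x^8 + 1120 x^6 - 400 x^4 + 50 x^2 - 1.

T_10(x); series = 512 x^10 - 1280 x^8 + 1120 x^6 - 400 x^4 + 50 x^2 - 1


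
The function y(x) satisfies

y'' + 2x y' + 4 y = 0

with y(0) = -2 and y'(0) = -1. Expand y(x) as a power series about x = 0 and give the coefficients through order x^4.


Ansatz: y(x) = sum_{n>=0} a_n x^n, so y'(x) = sum_{n>=1} n a_n x^(n-1) and y''(x) = sum_{n>=2} n(n-1) a_n x^(n-2).
Substitute into P(x) y'' + Q(x) y' + R(x) y = 0 with P(x) = 1, Q(x) = 2x, R(x) = 4, and match powers of x.
Initial conditions: a_0 = -2, a_1 = -1.
Setting the coefficient of each power of x to zero and solving order by order (substituting the coefficients already found):
  x^0: 2 a_2 + 4 a_0 = 0  ->  2 a_2 = -4 a_0 = 8  ->  a_2 = 4
  x^1: 6 a_3 + 6 a_1 = 0  ->  6 a_3 = -6 a_1 = 6  ->  a_3 = 1
  x^2: 12 a_4 + 8 a_2 = 0  ->  12 a_4 = -8 a_2 = -32  ->  a_4 = -8/3
Truncated series: y(x) = -2 - x + 4 x^2 + x^3 - (8/3) x^4 + O(x^5).

a_0 = -2; a_1 = -1; a_2 = 4; a_3 = 1; a_4 = -8/3


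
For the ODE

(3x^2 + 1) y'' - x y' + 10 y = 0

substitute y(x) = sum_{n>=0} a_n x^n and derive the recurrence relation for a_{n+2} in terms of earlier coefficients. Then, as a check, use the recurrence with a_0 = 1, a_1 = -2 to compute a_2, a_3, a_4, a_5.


Substitute y = sum_n a_n x^n.
(1 + 3 x^2) y'' contributes (n+2)(n+1) a_{n+2} + 3 n(n-1) a_n at x^n.
-x y'(x) contributes -n a_n at x^n.
10 y(x) contributes 10 a_n at x^n.
Matching x^n: (n+2)(n+1) a_{n+2} + (3 n(n-1) - n + 10) a_n = 0.
Thus a_{n+2} = (-3 n(n-1) + n - 10) / ((n+1)(n+2)) * a_n.

Check with a_0 = 1, a_1 = -2 (apply the recurrence for n = 0, 1, 2, 3): a_0 = 1, a_1 = -2, a_2 = -5, a_3 = 3, a_4 = 35/6, a_5 = -15/4.

a_(n+2) = (-3 n(n-1) + n - 10) / ((n+1)(n+2)) * a_n; check: a_0 = 1, a_1 = -2, a_2 = -5, a_3 = 3, a_4 = 35/6, a_5 = -15/4


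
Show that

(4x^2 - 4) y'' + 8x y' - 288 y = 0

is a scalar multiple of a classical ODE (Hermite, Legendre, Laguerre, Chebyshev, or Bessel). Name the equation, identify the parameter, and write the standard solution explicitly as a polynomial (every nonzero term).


All three coefficients share the factor -4; dividing through by -4 gives  (1 - x^2) y'' - 2x y' + 72 y = 0.
This matches the Legendre equation (1 - x^2) y'' - 2x y' + n(n+1) y = 0 (note the -2x y' term) with n(n+1) = 72, so n = 8; the polynomial solution is P_8(x).
With y = sum_k a_k x^k, matching x^k gives (k+2)(k+1) a_{k+2} = [k(k+1) - n(n+1)] a_k = (k - 8)(k + 9) a_k. The right side vanishes at k = 8, so the series with the parity of 8 terminates at degree 8.
Standard normalization (P_n(1) = 1): leading coefficient (2n)!/(2^n (n!)^2) = 20922789888000/(256*1625702400) = 6435/128, so a_8 = 6435/128. Work downward with a_k = (k+1)(k+2) a_{k+2} / ((k - 8)(k + 9)):
  a_6 = (7)(8)(6435/128) / ((6 - 8)(6 + 9)) = (45045/16)/(-30) = -3003/32
  a_4 = (5)(6)(-3003/32) / ((4 - 8)(4 + 9)) = (-45045/16)/(-52) = 3465/64
  a_2 = (3)(4)(3465/64) / ((2 - 8)(2 + 9)) = (10395/16)/(-66) = -315/32
  a_0 = (1)(2)(-315/32) / ((0 - 8)(0 + 9)) = (-315/16)/(-72) = 35/128
Hence P_8(x) = 6435 x^8/128 - 3003 x^6/32 + 3465 x^4/64 - 315 x^2/32 + 35/128.

P_8(x); series = 6435 x^8/128 - 3003 x^6/32 + 3465 x^4/64 - 315 x^2/32 + 35/128


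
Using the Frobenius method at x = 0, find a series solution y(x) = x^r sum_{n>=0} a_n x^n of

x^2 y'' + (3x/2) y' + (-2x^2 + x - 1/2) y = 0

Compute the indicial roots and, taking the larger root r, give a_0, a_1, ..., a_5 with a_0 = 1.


Write in Frobenius form y'' + (p(x)/x) y' + (q(x)/x^2) y = 0:
  p(x) = 3/2,  q(x) = -2x^2 + x - 1/2.
Indicial equation: r(r-1) + (3/2) r + (-1/2) = 0 -> roots r_1 = 1/2, r_2 = -1.
Take r = r_1 = 1/2. Let y(x) = x^r sum_{n>=0} a_n x^n with a_0 = 1.
Substitute y = x^r sum a_n x^n and match x^{r+n}. The recurrence is
  D(n) a_n + 1 a_{n-1} - 2 a_{n-2} = 0,  where D(n) = (r+n)(r+n-1) + (3/2)(r+n) + (-1/2).
  a_n = [-1 a_{n-1} + 2 a_{n-2}] / D(n).
Since the indicial polynomial factors as (r - r_1)(r - r_2), D(n) = (r_1 + n - r_1)(r_1 + n - r_2) = n(n + 3/2).
Evaluating step by step (a_0 = 1):
  n = 1: D(1) = 1(1 + 3/2) = 5/2; numerator = -1(1) = -1; a_1 = (-1)/(5/2) = -2/5
  n = 2: D(2) = 2(2 + 3/2) = 7; numerator = -1(-2/5) + 2(1) = 12/5; a_2 = (12/5)/(7) = 12/35
  n = 3: D(3) = 3(3 + 3/2) = 27/2; numerator = -1(12/35) + 2(-2/5) = -8/7; a_3 = (-8/7)/(27/2) = -16/189
  n = 4: D(4) = 4(4 + 3/2) = 22; numerator = -1(-16/189) + 2(12/35) = 104/135; a_4 = (104/135)/(22) = 52/1485
  n = 5: D(5) = 5(5 + 3/2) = 65/2; numerator = -1(52/1485) + 2(-16/189) = -236/1155; a_5 = (-236/1155)/(65/2) = -472/75075

r = 1/2; a_0 = 1; a_1 = -2/5; a_2 = 12/35; a_3 = -16/189; a_4 = 52/1485; a_5 = -472/75075


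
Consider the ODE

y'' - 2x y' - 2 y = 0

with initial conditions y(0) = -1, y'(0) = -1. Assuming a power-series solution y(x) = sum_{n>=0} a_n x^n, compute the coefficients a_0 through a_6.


Ansatz: y(x) = sum_{n>=0} a_n x^n, so y'(x) = sum_{n>=1} n a_n x^(n-1) and y''(x) = sum_{n>=2} n(n-1) a_n x^(n-2).
Substitute into P(x) y'' + Q(x) y' + R(x) y = 0 with P(x) = 1, Q(x) = -2x, R(x) = -2, and match powers of x.
Initial conditions: a_0 = -1, a_1 = -1.
Setting the coefficient of each power of x to zero and solving order by order (substituting the coefficients already found):
  x^0: 2 a_2 - 2 a_0 = 0  ->  2 a_2 = 2 a_0 = -2  ->  a_2 = -1
  x^1: 6 a_3 - 4 a_1 = 0  ->  6 a_3 = 4 a_1 = -4  ->  a_3 = -2/3
  x^2: 12 a_4 - 6 a_2 = 0  ->  12 a_4 = 6 a_2 = -6  ->  a_4 = -1/2
  x^3: 20 a_5 - 8 a_3 = 0  ->  20 a_5 = 8 a_3 = -16/3  ->  a_5 = -4/15
  x^4: 30 a_6 - 10 a_4 = 0  ->  30 a_6 = 10 a_4 = -5  ->  a_6 = -1/6
Truncated series: y(x) = -1 - x - x^2 - (2/3) x^3 - (1/2) x^4 - (4/15) x^5 - (1/6) x^6 + O(x^7).

a_0 = -1; a_1 = -1; a_2 = -1; a_3 = -2/3; a_4 = -1/2; a_5 = -4/15; a_6 = -1/6


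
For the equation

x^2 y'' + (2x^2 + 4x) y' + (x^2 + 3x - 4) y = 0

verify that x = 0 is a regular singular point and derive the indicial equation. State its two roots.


Divide by x^2 to reach normal form y'' + P_1(x) y' + P_2(x) y = 0 with P_1(x) = 2 + 4/x and P_2(x) = 1 + 3/x - 4/x^2.
x = 0 is a singular point because the y'-coefficient 2 + 4/x has a pole at x = 0 and the y-coefficient 1 + 3/x - 4/x^2 has a pole at x = 0.
It is a regular singular point because x P_1(x) = p(x) = 2x + 4 and x^2 P_2(x) = q(x) = x^2 + 3x - 4 are polynomials, hence analytic at x = 0.
p(0) = 4,  q(0) = -4.
Indicial equation: r(r-1) + p(0) r + q(0) = 0, i.e. r^2 + (p(0) - 1) r + q(0) = 0, i.e. r^2 + 3 r - 4 = 0.
Discriminant: (3)^2 - 4(-4) = 25, so r = (-3 ± 5)/2.
Solving: r_1 = 1, r_2 = -4.

indicial: r^2 + 3 r - 4 = 0; roots r_1 = 1, r_2 = -4


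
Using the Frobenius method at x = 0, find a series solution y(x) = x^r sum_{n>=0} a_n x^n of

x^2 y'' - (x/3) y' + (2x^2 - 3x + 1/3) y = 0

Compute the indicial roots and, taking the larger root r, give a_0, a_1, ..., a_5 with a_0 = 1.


Write in Frobenius form y'' + (p(x)/x) y' + (q(x)/x^2) y = 0:
  p(x) = -1/3,  q(x) = 2x^2 - 3x + 1/3.
Indicial equation: r(r-1) + (-1/3) r + (1/3) = 0 -> roots r_1 = 1, r_2 = 1/3.
Take r = r_1 = 1. Let y(x) = x^r sum_{n>=0} a_n x^n with a_0 = 1.
Substitute y = x^r sum a_n x^n and match x^{r+n}. The recurrence is
  D(n) a_n - 3 a_{n-1} + 2 a_{n-2} = 0,  where D(n) = (r+n)(r+n-1) + (-1/3)(r+n) + (1/3).
  a_n = [3 a_{n-1} - 2 a_{n-2}] / D(n).
Since the indicial polynomial factors as (r - r_1)(r - r_2), D(n) = (r_1 + n - r_1)(r_1 + n - r_2) = n(n + 2/3).
Evaluating step by step (a_0 = 1):
  n = 1: D(1) = 1(1 + 2/3) = 5/3; numerator = 3(1) = 3; a_1 = (3)/(5/3) = 9/5
  n = 2: D(2) = 2(2 + 2/3) = 16/3; numerator = 3(9/5) - 2(1) = 17/5; a_2 = (17/5)/(16/3) = 51/80
  n = 3: D(3) = 3(3 + 2/3) = 11; numerator = 3(51/80) - 2(9/5) = -27/16; a_3 = (-27/16)/(11) = -27/176
  n = 4: D(4) = 4(4 + 2/3) = 56/3; numerator = 3(-27/176) - 2(51/80) = -1527/880; a_4 = (-1527/880)/(56/3) = -4581/49280
  n = 5: D(5) = 5(5 + 2/3) = 85/3; numerator = 3(-4581/49280) - 2(-27/176) = 1377/49280; a_5 = (1377/49280)/(85/3) = 243/246400

r = 1; a_0 = 1; a_1 = 9/5; a_2 = 51/80; a_3 = -27/176; a_4 = -4581/49280; a_5 = 243/246400


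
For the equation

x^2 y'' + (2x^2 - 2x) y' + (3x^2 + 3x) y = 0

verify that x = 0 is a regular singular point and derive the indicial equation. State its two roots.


Divide by x^2 to reach normal form y'' + P_1(x) y' + P_2(x) y = 0 with P_1(x) = 2 - 2/x and P_2(x) = 3 + 3/x.
x = 0 is a singular point because the y'-coefficient 2 - 2/x has a pole at x = 0 and the y-coefficient 3 + 3/x has a pole at x = 0.
It is a regular singular point because x P_1(x) = p(x) = 2x - 2 and x^2 P_2(x) = q(x) = 3x^2 + 3x are polynomials, hence analytic at x = 0.
p(0) = -2,  q(0) = 0.
Indicial equation: r(r-1) + p(0) r + q(0) = 0, i.e. r^2 + (p(0) - 1) r + q(0) = 0, i.e. r^2 - 3 r = 0.
Discriminant: (-3)^2 - 4(0) = 9, so r = (3 ± 3)/2.
Solving: r_1 = 3, r_2 = 0.

indicial: r^2 - 3 r = 0; roots r_1 = 3, r_2 = 0


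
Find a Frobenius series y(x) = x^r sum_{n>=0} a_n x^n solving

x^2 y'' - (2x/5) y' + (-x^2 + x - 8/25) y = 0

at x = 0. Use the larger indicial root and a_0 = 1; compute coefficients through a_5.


Write in Frobenius form y'' + (p(x)/x) y' + (q(x)/x^2) y = 0:
  p(x) = -2/5,  q(x) = -x^2 + x - 8/25.
Indicial equation: r(r-1) + (-2/5) r + (-8/25) = 0 -> roots r_1 = 8/5, r_2 = -1/5.
Take r = r_1 = 8/5. Let y(x) = x^r sum_{n>=0} a_n x^n with a_0 = 1.
Substitute y = x^r sum a_n x^n and match x^{r+n}. The recurrence is
  D(n) a_n + 1 a_{n-1} - 1 a_{n-2} = 0,  where D(n) = (r+n)(r+n-1) + (-2/5)(r+n) + (-8/25).
  a_n = [-1 a_{n-1} + 1 a_{n-2}] / D(n).
Since the indicial polynomial factors as (r - r_1)(r - r_2), D(n) = (r_1 + n - r_1)(r_1 + n - r_2) = n(n + 9/5).
Evaluating step by step (a_0 = 1):
  n = 1: D(1) = 1(1 + 9/5) = 14/5; numerator = -1(1) = -1; a_1 = (-1)/(14/5) = -5/14
  n = 2: D(2) = 2(2 + 9/5) = 38/5; numerator = -1(-5/14) + 1(1) = 19/14; a_2 = (19/14)/(38/5) = 5/28
  n = 3: D(3) = 3(3 + 9/5) = 72/5; numerator = -1(5/28) + 1(-5/14) = -15/28; a_3 = (-15/28)/(72/5) = -25/672
  n = 4: D(4) = 4(4 + 9/5) = 116/5; numerator = -1(-25/672) + 1(5/28) = 145/672; a_4 = (145/672)/(116/5) = 25/2688
  n = 5: D(5) = 5(5 + 9/5) = 34; numerator = -1(25/2688) + 1(-25/672) = -125/2688; a_5 = (-125/2688)/(34) = -125/91392

r = 8/5; a_0 = 1; a_1 = -5/14; a_2 = 5/28; a_3 = -25/672; a_4 = 25/2688; a_5 = -125/91392


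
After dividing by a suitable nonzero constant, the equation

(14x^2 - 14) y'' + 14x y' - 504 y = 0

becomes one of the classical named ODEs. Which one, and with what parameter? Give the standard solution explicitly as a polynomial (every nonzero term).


All three coefficients share the factor -14; dividing through by -14 gives  (1 - x^2) y'' - x y' + 36 y = 0.
This matches the Chebyshev equation (1 - x^2) y'' - x y' + n^2 y = 0 (note the -x y' term, not -2x y') with n^2 = 36, so n = 6; the polynomial solution is T_6(x).
With y = sum_k a_k x^k, matching x^k gives (k+2)(k+1) a_{k+2} = (k^2 - n^2) a_k = (k - 6)(k + 6) a_k. The right side vanishes at k = 6, so the series with the parity of 6 terminates at degree 6.
Standard normalization: leading coefficient of T_n is 2^(n-1), so a_6 = 2^5 = 32. Work downward with a_k = (k+1)(k+2) a_{k+2} / ((k - 6)(k + 6)):
  a_4 = (5)(6)(32) / ((4 - 6)(4 + 6)) = 960/(-20) = -48
  a_2 = (3)(4)(-48) / ((2 - 6)(2 + 6)) = -576/(-32) = 18
  a_0 = (1)(2)(18) / ((0 - 6)(0 + 6)) = 36/(-36) = -1
Hence T_6(x) = 32 x^6 - 48 x^4 + 18 x^2 - 1.

T_6(x); series = 32 x^6 - 48 x^4 + 18 x^2 - 1


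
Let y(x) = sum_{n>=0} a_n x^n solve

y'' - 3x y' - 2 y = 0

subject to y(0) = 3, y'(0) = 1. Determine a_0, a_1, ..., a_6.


Ansatz: y(x) = sum_{n>=0} a_n x^n, so y'(x) = sum_{n>=1} n a_n x^(n-1) and y''(x) = sum_{n>=2} n(n-1) a_n x^(n-2).
Substitute into P(x) y'' + Q(x) y' + R(x) y = 0 with P(x) = 1, Q(x) = -3x, R(x) = -2, and match powers of x.
Initial conditions: a_0 = 3, a_1 = 1.
Setting the coefficient of each power of x to zero and solving order by order (substituting the coefficients already found):
  x^0: 2 a_2 - 2 a_0 = 0  ->  2 a_2 = 2 a_0 = 6  ->  a_2 = 3
  x^1: 6 a_3 - 5 a_1 = 0  ->  6 a_3 = 5 a_1 = 5  ->  a_3 = 5/6
  x^2: 12 a_4 - 8 a_2 = 0  ->  12 a_4 = 8 a_2 = 24  ->  a_4 = 2
  x^3: 20 a_5 - 11 a_3 = 0  ->  20 a_5 = 11 a_3 = 55/6  ->  a_5 = 11/24
  x^4: 30 a_6 - 14 a_4 = 0  ->  30 a_6 = 14 a_4 = 28  ->  a_6 = 14/15
Truncated series: y(x) = 3 + x + 3 x^2 + (5/6) x^3 + 2 x^4 + (11/24) x^5 + (14/15) x^6 + O(x^7).

a_0 = 3; a_1 = 1; a_2 = 3; a_3 = 5/6; a_4 = 2; a_5 = 11/24; a_6 = 14/15


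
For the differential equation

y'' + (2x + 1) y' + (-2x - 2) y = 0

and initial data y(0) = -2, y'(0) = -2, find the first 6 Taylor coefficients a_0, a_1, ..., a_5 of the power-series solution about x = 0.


Ansatz: y(x) = sum_{n>=0} a_n x^n, so y'(x) = sum_{n>=1} n a_n x^(n-1) and y''(x) = sum_{n>=2} n(n-1) a_n x^(n-2).
Substitute into P(x) y'' + Q(x) y' + R(x) y = 0 with P(x) = 1, Q(x) = 2x + 1, R(x) = -2x - 2, and match powers of x.
Initial conditions: a_0 = -2, a_1 = -2.
Setting the coefficient of each power of x to zero and solving order by order (substituting the coefficients already found):
  x^0: 2 a_2 + a_1 - 2 a_0 = 0  ->  2 a_2 = -a_1 + 2 a_0 = -2  ->  a_2 = -1
  x^1: 6 a_3 + 2 a_2 - 2 a_0 = 0  ->  6 a_3 = -2 a_2 + 2 a_0 = -2  ->  a_3 = -1/3
  x^2: 12 a_4 + 3 a_3 + 2 a_2 - 2 a_1 = 0  ->  12 a_4 = -3 a_3 - 2 a_2 + 2 a_1 = -1  ->  a_4 = -1/12
  x^3: 20 a_5 + 4 a_4 + 4 a_3 - 2 a_2 = 0  ->  20 a_5 = -4 a_4 - 4 a_3 + 2 a_2 = -1/3  ->  a_5 = -1/60
Truncated series: y(x) = -2 - 2 x - x^2 - (1/3) x^3 - (1/12) x^4 - (1/60) x^5 + O(x^6).

a_0 = -2; a_1 = -2; a_2 = -1; a_3 = -1/3; a_4 = -1/12; a_5 = -1/60


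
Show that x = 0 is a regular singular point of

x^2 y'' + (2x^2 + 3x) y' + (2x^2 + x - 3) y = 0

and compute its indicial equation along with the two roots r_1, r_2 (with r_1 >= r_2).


Divide by x^2 to reach normal form y'' + P_1(x) y' + P_2(x) y = 0 with P_1(x) = 2 + 3/x and P_2(x) = 2 + 1/x - 3/x^2.
x = 0 is a singular point because the y'-coefficient 2 + 3/x has a pole at x = 0 and the y-coefficient 2 + 1/x - 3/x^2 has a pole at x = 0.
It is a regular singular point because x P_1(x) = p(x) = 2x + 3 and x^2 P_2(x) = q(x) = 2x^2 + x - 3 are polynomials, hence analytic at x = 0.
p(0) = 3,  q(0) = -3.
Indicial equation: r(r-1) + p(0) r + q(0) = 0, i.e. r^2 + (p(0) - 1) r + q(0) = 0, i.e. r^2 + 2 r - 3 = 0.
Discriminant: (2)^2 - 4(-3) = 16, so r = (-2 ± 4)/2.
Solving: r_1 = 1, r_2 = -3.

indicial: r^2 + 2 r - 3 = 0; roots r_1 = 1, r_2 = -3


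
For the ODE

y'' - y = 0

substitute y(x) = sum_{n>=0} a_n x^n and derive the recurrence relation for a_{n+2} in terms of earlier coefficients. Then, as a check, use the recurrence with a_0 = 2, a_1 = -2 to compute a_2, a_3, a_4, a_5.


Substitute y = sum_n a_n x^n into y'' + (const) y = 0.
y''(x) = sum_{n>=0} (n+2)(n+1) a_{n+2} x^n.
The ODE becomes sum_n [(n+2)(n+1) a_{n+2} - 1 a_n] x^n = 0.
Setting each coefficient to zero gives the recurrence:
  (n+2)(n+1) a_{n+2} - 1 a_n = 0,
  a_{n+2} = 1 / ((n+1)(n+2)) a_n.

Check with a_0 = 2, a_1 = -2 (apply the recurrence for n = 0, 1, 2, 3): a_0 = 2, a_1 = -2, a_2 = 1, a_3 = -1/3, a_4 = 1/12, a_5 = -1/60.

a_{n+2} = 1/((n+1)(n+2)) * a_n; check: a_0 = 2, a_1 = -2, a_2 = 1, a_3 = -1/3, a_4 = 1/12, a_5 = -1/60


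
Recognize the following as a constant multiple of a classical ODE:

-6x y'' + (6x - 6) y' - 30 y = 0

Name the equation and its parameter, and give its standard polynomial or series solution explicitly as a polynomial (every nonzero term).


All three coefficients share the factor -6; dividing through by -6 gives  x y'' + (1 - x) y' + 5 y = 0.
This matches the Laguerre equation x y'' + (1 - x) y' + n y = 0 with n = 5; the polynomial solution is L_5(x).
With y = sum_k a_k x^k, matching x^k gives (k+1)k a_{k+1} + (k+1) a_{k+1} - k a_k + n a_k = 0, i.e. (k+1)^2 a_{k+1} = (k - n) a_k = (k - 5) a_k. The right side vanishes at k = 5, so the series terminates at degree 5.
Standard normalization L_n(0) = 1 gives a_0 = 1. Work upward with a_{k+1} = (k - 5) a_k / (k+1)^2:
  a_1 = (0 - 5)(1) / 1^2 = -5/1 = -5
  a_2 = (1 - 5)(-5) / 2^2 = 20/4 = 5
  a_3 = (2 - 5)(5) / 3^2 = -15/9 = -5/3
  a_4 = (3 - 5)(-5/3) / 4^2 = (10/3)/16 = 5/24
  a_5 = (4 - 5)(5/24) / 5^2 = (-5/24)/25 = -1/120
Hence L_5(x) = -x^5/120 + 5 x^4/24 - 5 x^3/3 + 5 x^2 - 5 x + 1.

L_5(x); series = -x^5/120 + 5 x^4/24 - 5 x^3/3 + 5 x^2 - 5 x + 1


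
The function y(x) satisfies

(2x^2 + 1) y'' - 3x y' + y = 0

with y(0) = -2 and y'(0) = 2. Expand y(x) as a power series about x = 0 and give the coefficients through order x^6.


Ansatz: y(x) = sum_{n>=0} a_n x^n, so y'(x) = sum_{n>=1} n a_n x^(n-1) and y''(x) = sum_{n>=2} n(n-1) a_n x^(n-2).
Substitute into P(x) y'' + Q(x) y' + R(x) y = 0 with P(x) = 2x^2 + 1, Q(x) = -3x, R(x) = 1, and match powers of x.
Initial conditions: a_0 = -2, a_1 = 2.
Setting the coefficient of each power of x to zero and solving order by order (substituting the coefficients already found):
  x^0: 2 a_2 + a_0 = 0  ->  2 a_2 = -a_0 = 2  ->  a_2 = 1
  x^1: 6 a_3 - 2 a_1 = 0  ->  6 a_3 = 2 a_1 = 4  ->  a_3 = 2/3
  x^2: 12 a_4 - a_2 = 0  ->  12 a_4 = a_2 = 1  ->  a_4 = 1/12
  x^3: 20 a_5 + 4 a_3 = 0  ->  20 a_5 = -4 a_3 = -8/3  ->  a_5 = -2/15
  x^4: 30 a_6 + 13 a_4 = 0  ->  30 a_6 = -13 a_4 = -13/12  ->  a_6 = -13/360
Truncated series: y(x) = -2 + 2 x + x^2 + (2/3) x^3 + (1/12) x^4 - (2/15) x^5 - (13/360) x^6 + O(x^7).

a_0 = -2; a_1 = 2; a_2 = 1; a_3 = 2/3; a_4 = 1/12; a_5 = -2/15; a_6 = -13/360


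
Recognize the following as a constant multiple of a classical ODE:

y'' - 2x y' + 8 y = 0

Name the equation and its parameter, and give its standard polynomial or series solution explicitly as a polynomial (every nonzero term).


The equation is already in a standard form:  y'' - 2x y' + 8 y = 0.
This matches the Hermite equation y'' - 2x y' + 2n y = 0 with 2n = 8, so n = 4; the polynomial solution is H_4(x).
With y = sum_k a_k x^k, matching x^k gives (k+2)(k+1) a_{k+2} = 2(k - n) a_k = 2(k - 4) a_k. The right side vanishes at k = 4, so the series with the parity of 4 terminates at degree 4.
Standard normalization: leading coefficient of H_n is 2^n, so a_4 = 2^4 = 16. Work downward with a_k = (k+1)(k+2) a_{k+2} / (2(k - n)):
  a_2 = (3)(4)(16) / (2(2 - 4)) = 192/(-4) = -48
  a_0 = (1)(2)(-48) / (2(0 - 4)) = -96/(-8) = 12
Hence H_4(x) = 16 x^4 - 48 x^2 + 12.

H_4(x); series = 16 x^4 - 48 x^2 + 12


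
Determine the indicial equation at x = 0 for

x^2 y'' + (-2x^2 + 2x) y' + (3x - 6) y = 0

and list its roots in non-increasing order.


Divide by x^2 to reach normal form y'' + P_1(x) y' + P_2(x) y = 0 with P_1(x) = -2 + 2/x and P_2(x) = 3/x - 6/x^2.
x = 0 is a singular point because the y'-coefficient -2 + 2/x has a pole at x = 0 and the y-coefficient 3/x - 6/x^2 has a pole at x = 0.
It is a regular singular point because x P_1(x) = p(x) = 2 - 2x and x^2 P_2(x) = q(x) = 3x - 6 are polynomials, hence analytic at x = 0.
p(0) = 2,  q(0) = -6.
Indicial equation: r(r-1) + p(0) r + q(0) = 0, i.e. r^2 + (p(0) - 1) r + q(0) = 0, i.e. r^2 + 1 r - 6 = 0.
Discriminant: (1)^2 - 4(-6) = 25, so r = (-1 ± 5)/2.
Solving: r_1 = 2, r_2 = -3.

indicial: r^2 + 1 r - 6 = 0; roots r_1 = 2, r_2 = -3


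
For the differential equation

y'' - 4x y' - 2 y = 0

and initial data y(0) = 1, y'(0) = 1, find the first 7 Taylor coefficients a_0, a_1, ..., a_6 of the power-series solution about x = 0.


Ansatz: y(x) = sum_{n>=0} a_n x^n, so y'(x) = sum_{n>=1} n a_n x^(n-1) and y''(x) = sum_{n>=2} n(n-1) a_n x^(n-2).
Substitute into P(x) y'' + Q(x) y' + R(x) y = 0 with P(x) = 1, Q(x) = -4x, R(x) = -2, and match powers of x.
Initial conditions: a_0 = 1, a_1 = 1.
Setting the coefficient of each power of x to zero and solving order by order (substituting the coefficients already found):
  x^0: 2 a_2 - 2 a_0 = 0  ->  2 a_2 = 2 a_0 = 2  ->  a_2 = 1
  x^1: 6 a_3 - 6 a_1 = 0  ->  6 a_3 = 6 a_1 = 6  ->  a_3 = 1
  x^2: 12 a_4 - 10 a_2 = 0  ->  12 a_4 = 10 a_2 = 10  ->  a_4 = 5/6
  x^3: 20 a_5 - 14 a_3 = 0  ->  20 a_5 = 14 a_3 = 14  ->  a_5 = 7/10
  x^4: 30 a_6 - 18 a_4 = 0  ->  30 a_6 = 18 a_4 = 15  ->  a_6 = 1/2
Truncated series: y(x) = 1 + x + x^2 + x^3 + (5/6) x^4 + (7/10) x^5 + (1/2) x^6 + O(x^7).

a_0 = 1; a_1 = 1; a_2 = 1; a_3 = 1; a_4 = 5/6; a_5 = 7/10; a_6 = 1/2


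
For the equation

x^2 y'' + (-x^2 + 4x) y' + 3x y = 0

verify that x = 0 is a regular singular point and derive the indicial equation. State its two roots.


Divide by x^2 to reach normal form y'' + P_1(x) y' + P_2(x) y = 0 with P_1(x) = -1 + 4/x and P_2(x) = 3/x.
x = 0 is a singular point because the y'-coefficient -1 + 4/x has a pole at x = 0 and the y-coefficient 3/x has a pole at x = 0.
It is a regular singular point because x P_1(x) = p(x) = 4 - x and x^2 P_2(x) = q(x) = 3x are polynomials, hence analytic at x = 0.
p(0) = 4,  q(0) = 0.
Indicial equation: r(r-1) + p(0) r + q(0) = 0, i.e. r^2 + (p(0) - 1) r + q(0) = 0, i.e. r^2 + 3 r = 0.
Discriminant: (3)^2 - 4(0) = 9, so r = (-3 ± 3)/2.
Solving: r_1 = 0, r_2 = -3.

indicial: r^2 + 3 r = 0; roots r_1 = 0, r_2 = -3


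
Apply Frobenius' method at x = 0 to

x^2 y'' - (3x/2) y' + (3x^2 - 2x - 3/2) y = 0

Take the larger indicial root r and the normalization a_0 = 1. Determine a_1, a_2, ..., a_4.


Write in Frobenius form y'' + (p(x)/x) y' + (q(x)/x^2) y = 0:
  p(x) = -3/2,  q(x) = 3x^2 - 2x - 3/2.
Indicial equation: r(r-1) + (-3/2) r + (-3/2) = 0 -> roots r_1 = 3, r_2 = -1/2.
Take r = r_1 = 3. Let y(x) = x^r sum_{n>=0} a_n x^n with a_0 = 1.
Substitute y = x^r sum a_n x^n and match x^{r+n}. The recurrence is
  D(n) a_n - 2 a_{n-1} + 3 a_{n-2} = 0,  where D(n) = (r+n)(r+n-1) + (-3/2)(r+n) + (-3/2).
  a_n = [2 a_{n-1} - 3 a_{n-2}] / D(n).
Since the indicial polynomial factors as (r - r_1)(r - r_2), D(n) = (r_1 + n - r_1)(r_1 + n - r_2) = n(n + 7/2).
Evaluating step by step (a_0 = 1):
  n = 1: D(1) = 1(1 + 7/2) = 9/2; numerator = 2(1) = 2; a_1 = (2)/(9/2) = 4/9
  n = 2: D(2) = 2(2 + 7/2) = 11; numerator = 2(4/9) - 3(1) = -19/9; a_2 = (-19/9)/(11) = -19/99
  n = 3: D(3) = 3(3 + 7/2) = 39/2; numerator = 2(-19/99) - 3(4/9) = -170/99; a_3 = (-170/99)/(39/2) = -340/3861
  n = 4: D(4) = 4(4 + 7/2) = 30; numerator = 2(-340/3861) - 3(-19/99) = 1543/3861; a_4 = (1543/3861)/(30) = 1543/115830

r = 3; a_0 = 1; a_1 = 4/9; a_2 = -19/99; a_3 = -340/3861; a_4 = 1543/115830


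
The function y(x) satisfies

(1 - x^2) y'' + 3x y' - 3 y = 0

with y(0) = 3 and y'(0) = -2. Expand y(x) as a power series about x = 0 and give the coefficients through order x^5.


Ansatz: y(x) = sum_{n>=0} a_n x^n, so y'(x) = sum_{n>=1} n a_n x^(n-1) and y''(x) = sum_{n>=2} n(n-1) a_n x^(n-2).
Substitute into P(x) y'' + Q(x) y' + R(x) y = 0 with P(x) = 1 - x^2, Q(x) = 3x, R(x) = -3, and match powers of x.
Initial conditions: a_0 = 3, a_1 = -2.
Setting the coefficient of each power of x to zero and solving order by order (substituting the coefficients already found):
  x^0: 2 a_2 - 3 a_0 = 0  ->  2 a_2 = 3 a_0 = 9  ->  a_2 = 9/2
  x^1: 6 a_3 = 0  ->  a_3 = 0
  x^2: 12 a_4 + a_2 = 0  ->  12 a_4 = -a_2 = -9/2  ->  a_4 = -3/8
  x^3: 20 a_5 = 0  ->  a_5 = 0
Truncated series: y(x) = 3 - 2 x + (9/2) x^2 - (3/8) x^4 + O(x^6).

a_0 = 3; a_1 = -2; a_2 = 9/2; a_3 = 0; a_4 = -3/8; a_5 = 0


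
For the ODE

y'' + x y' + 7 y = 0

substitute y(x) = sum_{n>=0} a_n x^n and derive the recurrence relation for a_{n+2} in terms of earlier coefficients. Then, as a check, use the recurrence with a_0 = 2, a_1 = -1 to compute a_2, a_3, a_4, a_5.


Substitute y = sum_n a_n x^n.
y''(x) has coefficient (n+2)(n+1) a_{n+2} at x^n;
x y'(x) has coefficient n a_n at x^n (shift);
7 y(x) has coefficient 7 a_n at x^n.
Matching x^n: (n+2)(n+1) a_{n+2} + (n + 7) a_n = 0.
Thus a_{n+2} = (-n - 7) / ((n+1)(n+2)) * a_n.

Check with a_0 = 2, a_1 = -1 (apply the recurrence for n = 0, 1, 2, 3): a_0 = 2, a_1 = -1, a_2 = -7, a_3 = 4/3, a_4 = 21/4, a_5 = -2/3.

a_(n+2) = (-n - 7) / ((n+1)(n+2)) * a_n; check: a_0 = 2, a_1 = -1, a_2 = -7, a_3 = 4/3, a_4 = 21/4, a_5 = -2/3


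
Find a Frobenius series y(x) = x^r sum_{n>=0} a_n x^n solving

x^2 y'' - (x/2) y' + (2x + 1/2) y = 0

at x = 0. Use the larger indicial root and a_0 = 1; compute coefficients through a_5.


Write in Frobenius form y'' + (p(x)/x) y' + (q(x)/x^2) y = 0:
  p(x) = -1/2,  q(x) = 2x + 1/2.
Indicial equation: r(r-1) + (-1/2) r + (1/2) = 0 -> roots r_1 = 1, r_2 = 1/2.
Take r = r_1 = 1. Let y(x) = x^r sum_{n>=0} a_n x^n with a_0 = 1.
Substitute y = x^r sum a_n x^n and match x^{r+n}. The recurrence is
  D(n) a_n + 2 a_{n-1} = 0,  where D(n) = (r+n)(r+n-1) + (-1/2)(r+n) + (1/2).
  a_n = -2 / D(n) * a_{n-1}.
Since the indicial polynomial factors as (r - r_1)(r - r_2), D(n) = (r_1 + n - r_1)(r_1 + n - r_2) = n(n + 1/2).
Evaluating step by step (a_0 = 1):
  n = 1: D(1) = 1(1 + 1/2) = 3/2; numerator = -2(1) = -2; a_1 = (-2)/(3/2) = -4/3
  n = 2: D(2) = 2(2 + 1/2) = 5; numerator = -2(-4/3) = 8/3; a_2 = (8/3)/(5) = 8/15
  n = 3: D(3) = 3(3 + 1/2) = 21/2; numerator = -2(8/15) = -16/15; a_3 = (-16/15)/(21/2) = -32/315
  n = 4: D(4) = 4(4 + 1/2) = 18; numerator = -2(-32/315) = 64/315; a_4 = (64/315)/(18) = 32/2835
  n = 5: D(5) = 5(5 + 1/2) = 55/2; numerator = -2(32/2835) = -64/2835; a_5 = (-64/2835)/(55/2) = -128/155925

r = 1; a_0 = 1; a_1 = -4/3; a_2 = 8/15; a_3 = -32/315; a_4 = 32/2835; a_5 = -128/155925


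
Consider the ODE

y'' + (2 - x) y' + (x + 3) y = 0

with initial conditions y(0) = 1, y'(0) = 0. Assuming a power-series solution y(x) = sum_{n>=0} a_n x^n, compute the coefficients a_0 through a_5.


Ansatz: y(x) = sum_{n>=0} a_n x^n, so y'(x) = sum_{n>=1} n a_n x^(n-1) and y''(x) = sum_{n>=2} n(n-1) a_n x^(n-2).
Substitute into P(x) y'' + Q(x) y' + R(x) y = 0 with P(x) = 1, Q(x) = 2 - x, R(x) = x + 3, and match powers of x.
Initial conditions: a_0 = 1, a_1 = 0.
Setting the coefficient of each power of x to zero and solving order by order (substituting the coefficients already found):
  x^0: 2 a_2 + 2 a_1 + 3 a_0 = 0  ->  2 a_2 = -2 a_1 - 3 a_0 = -3  ->  a_2 = -3/2
  x^1: 6 a_3 + 4 a_2 + 2 a_1 + a_0 = 0  ->  6 a_3 = -4 a_2 - 2 a_1 - a_0 = 5  ->  a_3 = 5/6
  x^2: 12 a_4 + 6 a_3 + a_2 + a_1 = 0  ->  12 a_4 = -6 a_3 - a_2 - a_1 = -7/2  ->  a_4 = -7/24
  x^3: 20 a_5 + 8 a_4 + a_2 = 0  ->  20 a_5 = -8 a_4 - a_2 = 23/6  ->  a_5 = 23/120
Truncated series: y(x) = 1 - (3/2) x^2 + (5/6) x^3 - (7/24) x^4 + (23/120) x^5 + O(x^6).

a_0 = 1; a_1 = 0; a_2 = -3/2; a_3 = 5/6; a_4 = -7/24; a_5 = 23/120


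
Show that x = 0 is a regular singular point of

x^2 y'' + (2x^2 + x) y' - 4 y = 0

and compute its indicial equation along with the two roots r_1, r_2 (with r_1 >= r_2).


Divide by x^2 to reach normal form y'' + P_1(x) y' + P_2(x) y = 0 with P_1(x) = 2 + 1/x and P_2(x) = -4/x^2.
x = 0 is a singular point because the y'-coefficient 2 + 1/x has a pole at x = 0 and the y-coefficient -4/x^2 has a pole at x = 0.
It is a regular singular point because x P_1(x) = p(x) = 2x + 1 and x^2 P_2(x) = q(x) = -4 are polynomials, hence analytic at x = 0.
p(0) = 1,  q(0) = -4.
Indicial equation: r(r-1) + p(0) r + q(0) = 0, i.e. r^2 + (p(0) - 1) r + q(0) = 0, i.e. r^2 - 4 = 0.
Discriminant: (0)^2 - 4(-4) = 16, so r = (0 ± 4)/2.
Solving: r_1 = 2, r_2 = -2.

indicial: r^2 - 4 = 0; roots r_1 = 2, r_2 = -2


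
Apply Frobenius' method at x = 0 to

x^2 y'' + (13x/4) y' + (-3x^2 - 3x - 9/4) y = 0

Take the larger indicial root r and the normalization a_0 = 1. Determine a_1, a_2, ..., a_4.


Write in Frobenius form y'' + (p(x)/x) y' + (q(x)/x^2) y = 0:
  p(x) = 13/4,  q(x) = -3x^2 - 3x - 9/4.
Indicial equation: r(r-1) + (13/4) r + (-9/4) = 0 -> roots r_1 = 3/4, r_2 = -3.
Take r = r_1 = 3/4. Let y(x) = x^r sum_{n>=0} a_n x^n with a_0 = 1.
Substitute y = x^r sum a_n x^n and match x^{r+n}. The recurrence is
  D(n) a_n - 3 a_{n-1} - 3 a_{n-2} = 0,  where D(n) = (r+n)(r+n-1) + (13/4)(r+n) + (-9/4).
  a_n = [3 a_{n-1} + 3 a_{n-2}] / D(n).
Since the indicial polynomial factors as (r - r_1)(r - r_2), D(n) = (r_1 + n - r_1)(r_1 + n - r_2) = n(n + 15/4).
Evaluating step by step (a_0 = 1):
  n = 1: D(1) = 1(1 + 15/4) = 19/4; numerator = 3(1) = 3; a_1 = (3)/(19/4) = 12/19
  n = 2: D(2) = 2(2 + 15/4) = 23/2; numerator = 3(12/19) + 3(1) = 93/19; a_2 = (93/19)/(23/2) = 186/437
  n = 3: D(3) = 3(3 + 15/4) = 81/4; numerator = 3(186/437) + 3(12/19) = 1386/437; a_3 = (1386/437)/(81/4) = 616/3933
  n = 4: D(4) = 4(4 + 15/4) = 31; numerator = 3(616/3933) + 3(186/437) = 2290/1311; a_4 = (2290/1311)/(31) = 2290/40641

r = 3/4; a_0 = 1; a_1 = 12/19; a_2 = 186/437; a_3 = 616/3933; a_4 = 2290/40641


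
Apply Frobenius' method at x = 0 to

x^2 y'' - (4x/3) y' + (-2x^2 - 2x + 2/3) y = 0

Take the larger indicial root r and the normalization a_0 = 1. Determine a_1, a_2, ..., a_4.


Write in Frobenius form y'' + (p(x)/x) y' + (q(x)/x^2) y = 0:
  p(x) = -4/3,  q(x) = -2x^2 - 2x + 2/3.
Indicial equation: r(r-1) + (-4/3) r + (2/3) = 0 -> roots r_1 = 2, r_2 = 1/3.
Take r = r_1 = 2. Let y(x) = x^r sum_{n>=0} a_n x^n with a_0 = 1.
Substitute y = x^r sum a_n x^n and match x^{r+n}. The recurrence is
  D(n) a_n - 2 a_{n-1} - 2 a_{n-2} = 0,  where D(n) = (r+n)(r+n-1) + (-4/3)(r+n) + (2/3).
  a_n = [2 a_{n-1} + 2 a_{n-2}] / D(n).
Since the indicial polynomial factors as (r - r_1)(r - r_2), D(n) = (r_1 + n - r_1)(r_1 + n - r_2) = n(n + 5/3).
Evaluating step by step (a_0 = 1):
  n = 1: D(1) = 1(1 + 5/3) = 8/3; numerator = 2(1) = 2; a_1 = (2)/(8/3) = 3/4
  n = 2: D(2) = 2(2 + 5/3) = 22/3; numerator = 2(3/4) + 2(1) = 7/2; a_2 = (7/2)/(22/3) = 21/44
  n = 3: D(3) = 3(3 + 5/3) = 14; numerator = 2(21/44) + 2(3/4) = 27/11; a_3 = (27/11)/(14) = 27/154
  n = 4: D(4) = 4(4 + 5/3) = 68/3; numerator = 2(27/154) + 2(21/44) = 201/154; a_4 = (201/154)/(68/3) = 603/10472

r = 2; a_0 = 1; a_1 = 3/4; a_2 = 21/44; a_3 = 27/154; a_4 = 603/10472


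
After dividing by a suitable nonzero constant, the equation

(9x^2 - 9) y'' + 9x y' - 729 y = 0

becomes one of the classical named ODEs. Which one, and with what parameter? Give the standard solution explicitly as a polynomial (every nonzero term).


All three coefficients share the factor -9; dividing through by -9 gives  (1 - x^2) y'' - x y' + 81 y = 0.
This matches the Chebyshev equation (1 - x^2) y'' - x y' + n^2 y = 0 (note the -x y' term, not -2x y') with n^2 = 81, so n = 9; the polynomial solution is T_9(x).
With y = sum_k a_k x^k, matching x^k gives (k+2)(k+1) a_{k+2} = (k^2 - n^2) a_k = (k - 9)(k + 9) a_k. The right side vanishes at k = 9, so the series with the parity of 9 terminates at degree 9.
Standard normalization: leading coefficient of T_n is 2^(n-1), so a_9 = 2^8 = 256. Work downward with a_k = (k+1)(k+2) a_{k+2} / ((k - 9)(k + 9)):
  a_7 = (8)(9)(256) / ((7 - 9)(7 + 9)) = 18432/(-32) = -576
  a_5 = (6)(7)(-576) / ((5 - 9)(5 + 9)) = -24192/(-56) = 432
  a_3 = (4)(5)(432) / ((3 - 9)(3 + 9)) = 8640/(-72) = -120
  a_1 = (2)(3)(-120) / ((1 - 9)(1 + 9)) = -720/(-80) = 9
Hence T_9(x) = 256 x^9 - 576 x^7 + 432 x^5 - 120 x^3 + 9 x.

T_9(x); series = 256 x^9 - 576 x^7 + 432 x^5 - 120 x^3 + 9 x


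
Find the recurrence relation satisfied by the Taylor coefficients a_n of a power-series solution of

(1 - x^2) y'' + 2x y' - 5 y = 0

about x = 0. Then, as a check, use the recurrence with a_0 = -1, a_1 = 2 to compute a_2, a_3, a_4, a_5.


Substitute y = sum_n a_n x^n.
(1 - 1 x^2) y'' contributes (n+2)(n+1) a_{n+2} - n(n-1) a_n at x^n.
2 x y'(x) contributes 2 n a_n at x^n.
-5 y(x) contributes -5 a_n at x^n.
Matching x^n: (n+2)(n+1) a_{n+2} + (-n(n-1) + 2 n - 5) a_n = 0.
Thus a_{n+2} = (n(n-1) - 2 n + 5) / ((n+1)(n+2)) * a_n.

Check with a_0 = -1, a_1 = 2 (apply the recurrence for n = 0, 1, 2, 3): a_0 = -1, a_1 = 2, a_2 = -5/2, a_3 = 1, a_4 = -5/8, a_5 = 1/4.

a_(n+2) = (n(n-1) - 2 n + 5) / ((n+1)(n+2)) * a_n; check: a_0 = -1, a_1 = 2, a_2 = -5/2, a_3 = 1, a_4 = -5/8, a_5 = 1/4


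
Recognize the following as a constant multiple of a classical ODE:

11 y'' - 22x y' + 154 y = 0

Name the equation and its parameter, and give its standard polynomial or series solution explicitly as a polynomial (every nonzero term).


All three coefficients share the factor 11; dividing through by 11 gives  y'' - 2x y' + 14 y = 0.
This matches the Hermite equation y'' - 2x y' + 2n y = 0 with 2n = 14, so n = 7; the polynomial solution is H_7(x).
With y = sum_k a_k x^k, matching x^k gives (k+2)(k+1) a_{k+2} = 2(k - n) a_k = 2(k - 7) a_k. The right side vanishes at k = 7, so the series with the parity of 7 terminates at degree 7.
Standard normalization: leading coefficient of H_n is 2^n, so a_7 = 2^7 = 128. Work downward with a_k = (k+1)(k+2) a_{k+2} / (2(k - n)):
  a_5 = (6)(7)(128) / (2(5 - 7)) = 5376/(-4) = -1344
  a_3 = (4)(5)(-1344) / (2(3 - 7)) = -26880/(-8) = 3360
  a_1 = (2)(3)(3360) / (2(1 - 7)) = 20160/(-12) = -1680
Hence H_7(x) = 128 x^7 - 1344 x^5 + 3360 x^3 - 1680 x.

H_7(x); series = 128 x^7 - 1344 x^5 + 3360 x^3 - 1680 x


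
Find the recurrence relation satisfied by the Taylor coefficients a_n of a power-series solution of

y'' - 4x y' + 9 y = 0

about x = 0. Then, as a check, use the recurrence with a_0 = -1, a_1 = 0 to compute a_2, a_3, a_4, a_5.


Substitute y = sum_n a_n x^n.
y''(x) has coefficient (n+2)(n+1) a_{n+2} at x^n;
-4 x y'(x) has coefficient -4 n a_n at x^n (shift);
9 y(x) has coefficient 9 a_n at x^n.
Matching x^n: (n+2)(n+1) a_{n+2} + (-4n + 9) a_n = 0.
Thus a_{n+2} = (4n - 9) / ((n+1)(n+2)) * a_n.

Check with a_0 = -1, a_1 = 0 (apply the recurrence for n = 0, 1, 2, 3): a_0 = -1, a_1 = 0, a_2 = 9/2, a_3 = 0, a_4 = -3/8, a_5 = 0.

a_(n+2) = (4n - 9) / ((n+1)(n+2)) * a_n; check: a_0 = -1, a_1 = 0, a_2 = 9/2, a_3 = 0, a_4 = -3/8, a_5 = 0


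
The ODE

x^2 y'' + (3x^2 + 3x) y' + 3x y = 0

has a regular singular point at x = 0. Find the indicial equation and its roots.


Divide by x^2 to reach normal form y'' + P_1(x) y' + P_2(x) y = 0 with P_1(x) = 3 + 3/x and P_2(x) = 3/x.
x = 0 is a singular point because the y'-coefficient 3 + 3/x has a pole at x = 0 and the y-coefficient 3/x has a pole at x = 0.
It is a regular singular point because x P_1(x) = p(x) = 3x + 3 and x^2 P_2(x) = q(x) = 3x are polynomials, hence analytic at x = 0.
p(0) = 3,  q(0) = 0.
Indicial equation: r(r-1) + p(0) r + q(0) = 0, i.e. r^2 + (p(0) - 1) r + q(0) = 0, i.e. r^2 + 2 r = 0.
Discriminant: (2)^2 - 4(0) = 4, so r = (-2 ± 2)/2.
Solving: r_1 = 0, r_2 = -2.

indicial: r^2 + 2 r = 0; roots r_1 = 0, r_2 = -2


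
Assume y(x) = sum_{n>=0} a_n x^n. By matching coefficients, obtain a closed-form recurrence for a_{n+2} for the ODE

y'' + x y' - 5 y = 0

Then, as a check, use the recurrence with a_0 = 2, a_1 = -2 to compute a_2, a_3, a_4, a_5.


Substitute y = sum_n a_n x^n.
y''(x) has coefficient (n+2)(n+1) a_{n+2} at x^n;
x y'(x) has coefficient n a_n at x^n (shift);
-5 y(x) has coefficient -5 a_n at x^n.
Matching x^n: (n+2)(n+1) a_{n+2} + (n - 5) a_n = 0.
Thus a_{n+2} = (-n + 5) / ((n+1)(n+2)) * a_n.

Check with a_0 = 2, a_1 = -2 (apply the recurrence for n = 0, 1, 2, 3): a_0 = 2, a_1 = -2, a_2 = 5, a_3 = -4/3, a_4 = 5/4, a_5 = -2/15.

a_(n+2) = (-n + 5) / ((n+1)(n+2)) * a_n; check: a_0 = 2, a_1 = -2, a_2 = 5, a_3 = -4/3, a_4 = 5/4, a_5 = -2/15


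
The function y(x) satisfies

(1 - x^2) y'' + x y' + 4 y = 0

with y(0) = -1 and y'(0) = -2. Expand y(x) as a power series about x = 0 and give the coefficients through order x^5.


Ansatz: y(x) = sum_{n>=0} a_n x^n, so y'(x) = sum_{n>=1} n a_n x^(n-1) and y''(x) = sum_{n>=2} n(n-1) a_n x^(n-2).
Substitute into P(x) y'' + Q(x) y' + R(x) y = 0 with P(x) = 1 - x^2, Q(x) = x, R(x) = 4, and match powers of x.
Initial conditions: a_0 = -1, a_1 = -2.
Setting the coefficient of each power of x to zero and solving order by order (substituting the coefficients already found):
  x^0: 2 a_2 + 4 a_0 = 0  ->  2 a_2 = -4 a_0 = 4  ->  a_2 = 2
  x^1: 6 a_3 + 5 a_1 = 0  ->  6 a_3 = -5 a_1 = 10  ->  a_3 = 5/3
  x^2: 12 a_4 + 4 a_2 = 0  ->  12 a_4 = -4 a_2 = -8  ->  a_4 = -2/3
  x^3: 20 a_5 + a_3 = 0  ->  20 a_5 = -a_3 = -5/3  ->  a_5 = -1/12
Truncated series: y(x) = -1 - 2 x + 2 x^2 + (5/3) x^3 - (2/3) x^4 - (1/12) x^5 + O(x^6).

a_0 = -1; a_1 = -2; a_2 = 2; a_3 = 5/3; a_4 = -2/3; a_5 = -1/12


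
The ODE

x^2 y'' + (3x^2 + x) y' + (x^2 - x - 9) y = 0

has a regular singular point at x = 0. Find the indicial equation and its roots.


Divide by x^2 to reach normal form y'' + P_1(x) y' + P_2(x) y = 0 with P_1(x) = 3 + 1/x and P_2(x) = 1 - 1/x - 9/x^2.
x = 0 is a singular point because the y'-coefficient 3 + 1/x has a pole at x = 0 and the y-coefficient 1 - 1/x - 9/x^2 has a pole at x = 0.
It is a regular singular point because x P_1(x) = p(x) = 3x + 1 and x^2 P_2(x) = q(x) = x^2 - x - 9 are polynomials, hence analytic at x = 0.
p(0) = 1,  q(0) = -9.
Indicial equation: r(r-1) + p(0) r + q(0) = 0, i.e. r^2 + (p(0) - 1) r + q(0) = 0, i.e. r^2 - 9 = 0.
Discriminant: (0)^2 - 4(-9) = 36, so r = (0 ± 6)/2.
Solving: r_1 = 3, r_2 = -3.

indicial: r^2 - 9 = 0; roots r_1 = 3, r_2 = -3


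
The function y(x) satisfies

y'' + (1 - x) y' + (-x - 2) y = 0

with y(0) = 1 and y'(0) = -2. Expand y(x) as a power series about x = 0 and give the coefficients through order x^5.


Ansatz: y(x) = sum_{n>=0} a_n x^n, so y'(x) = sum_{n>=1} n a_n x^(n-1) and y''(x) = sum_{n>=2} n(n-1) a_n x^(n-2).
Substitute into P(x) y'' + Q(x) y' + R(x) y = 0 with P(x) = 1, Q(x) = 1 - x, R(x) = -x - 2, and match powers of x.
Initial conditions: a_0 = 1, a_1 = -2.
Setting the coefficient of each power of x to zero and solving order by order (substituting the coefficients already found):
  x^0: 2 a_2 + a_1 - 2 a_0 = 0  ->  2 a_2 = -a_1 + 2 a_0 = 4  ->  a_2 = 2
  x^1: 6 a_3 + 2 a_2 - 3 a_1 - a_0 = 0  ->  6 a_3 = -2 a_2 + 3 a_1 + a_0 = -9  ->  a_3 = -3/2
  x^2: 12 a_4 + 3 a_3 - 4 a_2 - a_1 = 0  ->  12 a_4 = -3 a_3 + 4 a_2 + a_1 = 21/2  ->  a_4 = 7/8
  x^3: 20 a_5 + 4 a_4 - 5 a_3 - a_2 = 0  ->  20 a_5 = -4 a_4 + 5 a_3 + a_2 = -9  ->  a_5 = -9/20
Truncated series: y(x) = 1 - 2 x + 2 x^2 - (3/2) x^3 + (7/8) x^4 - (9/20) x^5 + O(x^6).

a_0 = 1; a_1 = -2; a_2 = 2; a_3 = -3/2; a_4 = 7/8; a_5 = -9/20


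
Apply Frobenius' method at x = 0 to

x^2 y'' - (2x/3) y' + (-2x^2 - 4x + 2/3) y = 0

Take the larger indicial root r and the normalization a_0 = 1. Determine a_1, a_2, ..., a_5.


Write in Frobenius form y'' + (p(x)/x) y' + (q(x)/x^2) y = 0:
  p(x) = -2/3,  q(x) = -2x^2 - 4x + 2/3.
Indicial equation: r(r-1) + (-2/3) r + (2/3) = 0 -> roots r_1 = 1, r_2 = 2/3.
Take r = r_1 = 1. Let y(x) = x^r sum_{n>=0} a_n x^n with a_0 = 1.
Substitute y = x^r sum a_n x^n and match x^{r+n}. The recurrence is
  D(n) a_n - 4 a_{n-1} - 2 a_{n-2} = 0,  where D(n) = (r+n)(r+n-1) + (-2/3)(r+n) + (2/3).
  a_n = [4 a_{n-1} + 2 a_{n-2}] / D(n).
Since the indicial polynomial factors as (r - r_1)(r - r_2), D(n) = (r_1 + n - r_1)(r_1 + n - r_2) = n(n + 1/3).
Evaluating step by step (a_0 = 1):
  n = 1: D(1) = 1(1 + 1/3) = 4/3; numerator = 4(1) = 4; a_1 = (4)/(4/3) = 3
  n = 2: D(2) = 2(2 + 1/3) = 14/3; numerator = 4(3) + 2(1) = 14; a_2 = (14)/(14/3) = 3
  n = 3: D(3) = 3(3 + 1/3) = 10; numerator = 4(3) + 2(3) = 18; a_3 = (18)/(10) = 9/5
  n = 4: D(4) = 4(4 + 1/3) = 52/3; numerator = 4(9/5) + 2(3) = 66/5; a_4 = (66/5)/(52/3) = 99/130
  n = 5: D(5) = 5(5 + 1/3) = 80/3; numerator = 4(99/130) + 2(9/5) = 432/65; a_5 = (432/65)/(80/3) = 81/325

r = 1; a_0 = 1; a_1 = 3; a_2 = 3; a_3 = 9/5; a_4 = 99/130; a_5 = 81/325
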